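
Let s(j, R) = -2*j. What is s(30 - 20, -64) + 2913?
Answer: 2893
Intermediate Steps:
s(30 - 20, -64) + 2913 = -2*(30 - 20) + 2913 = -2*10 + 2913 = -20 + 2913 = 2893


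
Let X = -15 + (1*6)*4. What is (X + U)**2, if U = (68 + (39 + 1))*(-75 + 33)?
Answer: 20493729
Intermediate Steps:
U = -4536 (U = (68 + 40)*(-42) = 108*(-42) = -4536)
X = 9 (X = -15 + 6*4 = -15 + 24 = 9)
(X + U)**2 = (9 - 4536)**2 = (-4527)**2 = 20493729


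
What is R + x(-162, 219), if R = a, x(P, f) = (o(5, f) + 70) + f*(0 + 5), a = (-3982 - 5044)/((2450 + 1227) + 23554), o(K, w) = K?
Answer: 31851244/27231 ≈ 1169.7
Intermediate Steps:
a = -9026/27231 (a = -9026/(3677 + 23554) = -9026/27231 ≈ -0.33146)
x(P, f) = 75 + 5*f (x(P, f) = (5 + 70) + f*(0 + 5) = 75 + f*5 = 75 + 5*f)
R = -9026/27231 ≈ -0.33146
R + x(-162, 219) = -9026/27231 + (75 + 5*219) = -9026/27231 + (75 + 1095) = -9026/27231 + 1170 = 31851244/27231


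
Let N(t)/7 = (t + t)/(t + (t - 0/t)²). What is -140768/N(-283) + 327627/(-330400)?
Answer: 15878624847/5600 ≈ 2.8355e+6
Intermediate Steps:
N(t) = 14*t/(t + t²) (N(t) = 7*((t + t)/(t + (t - 0/t)²)) = 7*((2*t)/(t + (t - 1*0)²)) = 7*((2*t)/(t + (t + 0)²)) = 7*((2*t)/(t + t²)) = 7*(2*t/(t + t²)) = 14*t/(t + t²))
-140768/N(-283) + 327627/(-330400) = -140768/(14/(1 - 283)) + 327627/(-330400) = -140768/(14/(-282)) + 327627*(-1/330400) = -140768/(14*(-1/282)) - 5553/5600 = -140768/(-7/141) - 5553/5600 = -140768*(-141/7) - 5553/5600 = 19848288/7 - 5553/5600 = 15878624847/5600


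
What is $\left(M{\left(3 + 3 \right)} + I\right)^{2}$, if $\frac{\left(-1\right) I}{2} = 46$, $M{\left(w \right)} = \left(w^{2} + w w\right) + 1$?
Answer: $361$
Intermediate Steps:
$M{\left(w \right)} = 1 + 2 w^{2}$ ($M{\left(w \right)} = \left(w^{2} + w^{2}\right) + 1 = 2 w^{2} + 1 = 1 + 2 w^{2}$)
$I = -92$ ($I = \left(-2\right) 46 = -92$)
$\left(M{\left(3 + 3 \right)} + I\right)^{2} = \left(\left(1 + 2 \left(3 + 3\right)^{2}\right) - 92\right)^{2} = \left(\left(1 + 2 \cdot 6^{2}\right) - 92\right)^{2} = \left(\left(1 + 2 \cdot 36\right) - 92\right)^{2} = \left(\left(1 + 72\right) - 92\right)^{2} = \left(73 - 92\right)^{2} = \left(-19\right)^{2} = 361$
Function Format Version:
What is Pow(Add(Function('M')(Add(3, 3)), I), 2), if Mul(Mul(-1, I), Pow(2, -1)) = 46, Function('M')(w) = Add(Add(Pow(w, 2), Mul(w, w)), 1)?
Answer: 361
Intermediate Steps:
Function('M')(w) = Add(1, Mul(2, Pow(w, 2))) (Function('M')(w) = Add(Add(Pow(w, 2), Pow(w, 2)), 1) = Add(Mul(2, Pow(w, 2)), 1) = Add(1, Mul(2, Pow(w, 2))))
I = -92 (I = Mul(-2, 46) = -92)
Pow(Add(Function('M')(Add(3, 3)), I), 2) = Pow(Add(Add(1, Mul(2, Pow(Add(3, 3), 2))), -92), 2) = Pow(Add(Add(1, Mul(2, Pow(6, 2))), -92), 2) = Pow(Add(Add(1, Mul(2, 36)), -92), 2) = Pow(Add(Add(1, 72), -92), 2) = Pow(Add(73, -92), 2) = Pow(-19, 2) = 361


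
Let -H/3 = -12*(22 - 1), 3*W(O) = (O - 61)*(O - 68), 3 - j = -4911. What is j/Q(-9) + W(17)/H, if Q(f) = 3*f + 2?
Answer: -924071/4725 ≈ -195.57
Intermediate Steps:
j = 4914 (j = 3 - 1*(-4911) = 3 + 4911 = 4914)
W(O) = (-68 + O)*(-61 + O)/3 (W(O) = ((O - 61)*(O - 68))/3 = ((-61 + O)*(-68 + O))/3 = ((-68 + O)*(-61 + O))/3 = (-68 + O)*(-61 + O)/3)
Q(f) = 2 + 3*f
H = 756 (H = -(-36)*(22 - 1) = -(-36)*21 = -3*(-252) = 756)
j/Q(-9) + W(17)/H = 4914/(2 + 3*(-9)) + (4148/3 - 43*17 + (⅓)*17²)/756 = 4914/(2 - 27) + (4148/3 - 731 + (⅓)*289)*(1/756) = 4914/(-25) + (4148/3 - 731 + 289/3)*(1/756) = 4914*(-1/25) + 748*(1/756) = -4914/25 + 187/189 = -924071/4725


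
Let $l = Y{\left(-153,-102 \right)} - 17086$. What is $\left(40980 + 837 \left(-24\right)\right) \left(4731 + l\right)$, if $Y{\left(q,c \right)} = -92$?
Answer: $-260042724$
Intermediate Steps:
$l = -17178$ ($l = -92 - 17086 = -17178$)
$\left(40980 + 837 \left(-24\right)\right) \left(4731 + l\right) = \left(40980 + 837 \left(-24\right)\right) \left(4731 - 17178\right) = \left(40980 - 20088\right) \left(-12447\right) = 20892 \left(-12447\right) = -260042724$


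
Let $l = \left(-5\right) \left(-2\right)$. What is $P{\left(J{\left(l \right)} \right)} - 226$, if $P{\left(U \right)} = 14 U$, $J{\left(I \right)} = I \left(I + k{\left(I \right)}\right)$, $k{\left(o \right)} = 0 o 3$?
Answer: $1174$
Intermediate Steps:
$l = 10$
$k{\left(o \right)} = 0$ ($k{\left(o \right)} = 0 \cdot 3 = 0$)
$J{\left(I \right)} = I^{2}$ ($J{\left(I \right)} = I \left(I + 0\right) = I I = I^{2}$)
$P{\left(J{\left(l \right)} \right)} - 226 = 14 \cdot 10^{2} - 226 = 14 \cdot 100 - 226 = 1400 - 226 = 1174$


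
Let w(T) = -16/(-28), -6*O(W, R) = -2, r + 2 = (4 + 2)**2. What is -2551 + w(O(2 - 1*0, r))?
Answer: -17853/7 ≈ -2550.4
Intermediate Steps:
r = 34 (r = -2 + (4 + 2)**2 = -2 + 6**2 = -2 + 36 = 34)
O(W, R) = 1/3 (O(W, R) = -1/6*(-2) = 1/3)
w(T) = 4/7 (w(T) = -16*(-1/28) = 4/7)
-2551 + w(O(2 - 1*0, r)) = -2551 + 4/7 = -17853/7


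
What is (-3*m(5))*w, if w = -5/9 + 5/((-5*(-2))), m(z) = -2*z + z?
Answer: -⅚ ≈ -0.83333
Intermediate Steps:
m(z) = -z
w = -1/18 (w = -5*⅑ + 5/10 = -5/9 + 5*(⅒) = -5/9 + ½ = -1/18 ≈ -0.055556)
(-3*m(5))*w = -(-3)*5*(-1/18) = -3*(-5)*(-1/18) = 15*(-1/18) = -⅚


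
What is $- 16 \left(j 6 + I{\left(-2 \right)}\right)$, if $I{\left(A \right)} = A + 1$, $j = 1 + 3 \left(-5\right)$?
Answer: $1360$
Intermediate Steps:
$j = -14$ ($j = 1 - 15 = -14$)
$I{\left(A \right)} = 1 + A$
$- 16 \left(j 6 + I{\left(-2 \right)}\right) = - 16 \left(\left(-14\right) 6 + \left(1 - 2\right)\right) = - 16 \left(-84 - 1\right) = \left(-16\right) \left(-85\right) = 1360$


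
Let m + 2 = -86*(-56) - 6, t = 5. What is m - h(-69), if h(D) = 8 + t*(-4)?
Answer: 4820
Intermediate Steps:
m = 4808 (m = -2 + (-86*(-56) - 6) = -2 + (4816 - 6) = -2 + 4810 = 4808)
h(D) = -12 (h(D) = 8 + 5*(-4) = 8 - 20 = -12)
m - h(-69) = 4808 - 1*(-12) = 4808 + 12 = 4820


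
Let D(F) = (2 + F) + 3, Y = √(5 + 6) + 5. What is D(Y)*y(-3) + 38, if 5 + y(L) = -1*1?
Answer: -22 - 6*√11 ≈ -41.900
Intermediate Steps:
y(L) = -6 (y(L) = -5 - 1*1 = -5 - 1 = -6)
Y = 5 + √11 (Y = √11 + 5 = 5 + √11 ≈ 8.3166)
D(F) = 5 + F
D(Y)*y(-3) + 38 = (5 + (5 + √11))*(-6) + 38 = (10 + √11)*(-6) + 38 = (-60 - 6*√11) + 38 = -22 - 6*√11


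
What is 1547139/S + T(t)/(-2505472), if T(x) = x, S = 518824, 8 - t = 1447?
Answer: 484632504043/162487375616 ≈ 2.9826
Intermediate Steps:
t = -1439 (t = 8 - 1*1447 = 8 - 1447 = -1439)
1547139/S + T(t)/(-2505472) = 1547139/518824 - 1439/(-2505472) = 1547139*(1/518824) - 1439*(-1/2505472) = 1547139/518824 + 1439/2505472 = 484632504043/162487375616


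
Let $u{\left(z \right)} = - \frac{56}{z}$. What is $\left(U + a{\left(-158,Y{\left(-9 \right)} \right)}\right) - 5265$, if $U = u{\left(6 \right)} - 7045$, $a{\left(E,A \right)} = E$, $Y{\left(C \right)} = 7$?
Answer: $- \frac{37432}{3} \approx -12477.0$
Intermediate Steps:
$U = - \frac{21163}{3}$ ($U = - \frac{56}{6} - 7045 = \left(-56\right) \frac{1}{6} - 7045 = - \frac{28}{3} - 7045 = - \frac{21163}{3} \approx -7054.3$)
$\left(U + a{\left(-158,Y{\left(-9 \right)} \right)}\right) - 5265 = \left(- \frac{21163}{3} - 158\right) - 5265 = - \frac{21637}{3} - 5265 = - \frac{37432}{3}$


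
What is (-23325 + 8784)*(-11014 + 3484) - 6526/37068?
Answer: 2029356788557/18534 ≈ 1.0949e+8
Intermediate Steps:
(-23325 + 8784)*(-11014 + 3484) - 6526/37068 = -14541*(-7530) - 6526/37068 = 109493730 - 1*3263/18534 = 109493730 - 3263/18534 = 2029356788557/18534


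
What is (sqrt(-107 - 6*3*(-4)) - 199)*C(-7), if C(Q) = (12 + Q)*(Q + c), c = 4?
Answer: 2985 - 15*I*sqrt(35) ≈ 2985.0 - 88.741*I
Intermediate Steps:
C(Q) = (4 + Q)*(12 + Q) (C(Q) = (12 + Q)*(Q + 4) = (12 + Q)*(4 + Q) = (4 + Q)*(12 + Q))
(sqrt(-107 - 6*3*(-4)) - 199)*C(-7) = (sqrt(-107 - 6*3*(-4)) - 199)*(48 + (-7)**2 + 16*(-7)) = (sqrt(-107 - 18*(-4)) - 199)*(48 + 49 - 112) = (sqrt(-107 + 72) - 199)*(-15) = (sqrt(-35) - 199)*(-15) = (I*sqrt(35) - 199)*(-15) = (-199 + I*sqrt(35))*(-15) = 2985 - 15*I*sqrt(35)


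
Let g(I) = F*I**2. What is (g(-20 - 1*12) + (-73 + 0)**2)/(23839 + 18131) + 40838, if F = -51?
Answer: 342784793/8394 ≈ 40837.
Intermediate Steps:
g(I) = -51*I**2
(g(-20 - 1*12) + (-73 + 0)**2)/(23839 + 18131) + 40838 = (-51*(-20 - 1*12)**2 + (-73 + 0)**2)/(23839 + 18131) + 40838 = (-51*(-20 - 12)**2 + (-73)**2)/41970 + 40838 = (-51*(-32)**2 + 5329)*(1/41970) + 40838 = (-51*1024 + 5329)*(1/41970) + 40838 = (-52224 + 5329)*(1/41970) + 40838 = -46895*1/41970 + 40838 = -9379/8394 + 40838 = 342784793/8394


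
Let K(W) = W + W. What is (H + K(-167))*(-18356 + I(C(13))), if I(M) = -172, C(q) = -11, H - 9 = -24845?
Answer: 466349760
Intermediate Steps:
H = -24836 (H = 9 - 24845 = -24836)
K(W) = 2*W
(H + K(-167))*(-18356 + I(C(13))) = (-24836 + 2*(-167))*(-18356 - 172) = (-24836 - 334)*(-18528) = -25170*(-18528) = 466349760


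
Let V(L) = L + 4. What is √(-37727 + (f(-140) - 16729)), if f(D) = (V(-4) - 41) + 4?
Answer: I*√54493 ≈ 233.44*I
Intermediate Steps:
V(L) = 4 + L
f(D) = -37 (f(D) = ((4 - 4) - 41) + 4 = (0 - 41) + 4 = -41 + 4 = -37)
√(-37727 + (f(-140) - 16729)) = √(-37727 + (-37 - 16729)) = √(-37727 - 16766) = √(-54493) = I*√54493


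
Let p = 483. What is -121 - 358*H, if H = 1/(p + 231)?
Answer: -43376/357 ≈ -121.50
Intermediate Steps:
H = 1/714 (H = 1/(483 + 231) = 1/714 ≈ 0.0014006)
-121 - 358*H = -121 - 358*1/714 = -121 - 179/357 = -43376/357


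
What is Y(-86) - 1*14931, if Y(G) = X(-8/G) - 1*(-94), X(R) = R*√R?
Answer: -14837 + 8*√43/1849 ≈ -14837.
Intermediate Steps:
X(R) = R^(3/2)
Y(G) = 94 + 16*√2*(-1/G)^(3/2) (Y(G) = (-8/G)^(3/2) - 1*(-94) = 16*√2*(-1/G)^(3/2) + 94 = 94 + 16*√2*(-1/G)^(3/2))
Y(-86) - 1*14931 = (94 + 16*√2*(-1/(-86))^(3/2)) - 1*14931 = (94 + 16*√2*(-1*(-1/86))^(3/2)) - 14931 = (94 + 16*√2*(1/86)^(3/2)) - 14931 = (94 + 16*√2*(√86/7396)) - 14931 = (94 + 8*√43/1849) - 14931 = -14837 + 8*√43/1849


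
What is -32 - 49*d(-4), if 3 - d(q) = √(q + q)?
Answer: -179 + 98*I*√2 ≈ -179.0 + 138.59*I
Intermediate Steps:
d(q) = 3 - √2*√q (d(q) = 3 - √(q + q) = 3 - √(2*q) = 3 - √2*√q)
-32 - 49*d(-4) = -32 - 49*(3 - √2*√(-4)) = -32 - 49*(3 - √2*2*I) = -32 - 49*(3 - 2*I*√2) = -32 + (-147 + 98*I*√2) = -179 + 98*I*√2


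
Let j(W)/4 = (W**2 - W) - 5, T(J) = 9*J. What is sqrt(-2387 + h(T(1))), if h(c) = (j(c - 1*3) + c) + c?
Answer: I*sqrt(2269) ≈ 47.634*I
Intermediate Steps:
j(W) = -20 - 4*W + 4*W**2 (j(W) = 4*((W**2 - W) - 5) = 4*(-5 + W**2 - W) = -20 - 4*W + 4*W**2)
h(c) = -8 - 2*c + 4*(-3 + c)**2 (h(c) = ((-20 - 4*(c - 1*3) + 4*(c - 1*3)**2) + c) + c = ((-20 - 4*(c - 3) + 4*(c - 3)**2) + c) + c = ((-20 - 4*(-3 + c) + 4*(-3 + c)**2) + c) + c = ((-20 + (12 - 4*c) + 4*(-3 + c)**2) + c) + c = ((-8 - 4*c + 4*(-3 + c)**2) + c) + c = (-8 - 3*c + 4*(-3 + c)**2) + c = -8 - 2*c + 4*(-3 + c)**2)
sqrt(-2387 + h(T(1))) = sqrt(-2387 + (28 - 234 + 4*(9*1)**2)) = sqrt(-2387 + (28 - 26*9 + 4*9**2)) = sqrt(-2387 + (28 - 234 + 4*81)) = sqrt(-2387 + (28 - 234 + 324)) = sqrt(-2387 + 118) = sqrt(-2269) = I*sqrt(2269)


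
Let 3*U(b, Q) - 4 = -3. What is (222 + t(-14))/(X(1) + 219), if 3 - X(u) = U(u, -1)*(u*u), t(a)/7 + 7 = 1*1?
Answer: 108/133 ≈ 0.81203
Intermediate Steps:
t(a) = -42 (t(a) = -49 + 7*(1*1) = -49 + 7*1 = -49 + 7 = -42)
U(b, Q) = ⅓ (U(b, Q) = 4/3 + (⅓)*(-3) = 4/3 - 1 = ⅓)
X(u) = 3 - u²/3 (X(u) = 3 - u*u/3 = 3 - u²/3)
(222 + t(-14))/(X(1) + 219) = (222 - 42)/((3 - ⅓*1²) + 219) = 180/((3 - ⅓*1) + 219) = 180/((3 - ⅓) + 219) = 180/(8/3 + 219) = 180/(665/3) = 180*(3/665) = 108/133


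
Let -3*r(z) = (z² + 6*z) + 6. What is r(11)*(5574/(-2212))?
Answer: 179297/1106 ≈ 162.11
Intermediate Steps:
r(z) = -2 - 2*z - z²/3 (r(z) = -((z² + 6*z) + 6)/3 = -(6 + z² + 6*z)/3 = -2 - 2*z - z²/3)
r(11)*(5574/(-2212)) = (-2 - 2*11 - ⅓*11²)*(5574/(-2212)) = (-2 - 22 - ⅓*121)*(5574*(-1/2212)) = (-2 - 22 - 121/3)*(-2787/1106) = -193/3*(-2787/1106) = 179297/1106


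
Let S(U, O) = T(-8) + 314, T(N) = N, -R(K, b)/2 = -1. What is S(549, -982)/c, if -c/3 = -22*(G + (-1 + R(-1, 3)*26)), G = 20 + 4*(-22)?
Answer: -3/11 ≈ -0.27273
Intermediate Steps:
R(K, b) = 2 (R(K, b) = -2*(-1) = 2)
G = -68 (G = 20 - 88 = -68)
S(U, O) = 306 (S(U, O) = -8 + 314 = 306)
c = -1122 (c = -(-66)*(-68 + (-1 + 2*26)) = -(-66)*(-68 + (-1 + 52)) = -(-66)*(-68 + 51) = -(-66)*(-17) = -3*374 = -1122)
S(549, -982)/c = 306/(-1122) = 306*(-1/1122) = -3/11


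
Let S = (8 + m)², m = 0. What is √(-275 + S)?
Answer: I*√211 ≈ 14.526*I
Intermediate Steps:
S = 64 (S = (8 + 0)² = 8² = 64)
√(-275 + S) = √(-275 + 64) = √(-211) = I*√211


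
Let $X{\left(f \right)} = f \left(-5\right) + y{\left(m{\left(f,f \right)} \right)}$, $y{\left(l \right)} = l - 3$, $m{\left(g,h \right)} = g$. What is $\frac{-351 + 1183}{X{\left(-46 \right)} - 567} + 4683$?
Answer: $\frac{903403}{193} \approx 4680.8$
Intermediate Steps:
$y{\left(l \right)} = -3 + l$ ($y{\left(l \right)} = l - 3 = -3 + l$)
$X{\left(f \right)} = -3 - 4 f$ ($X{\left(f \right)} = f \left(-5\right) + \left(-3 + f\right) = - 5 f + \left(-3 + f\right) = -3 - 4 f$)
$\frac{-351 + 1183}{X{\left(-46 \right)} - 567} + 4683 = \frac{-351 + 1183}{\left(-3 - -184\right) - 567} + 4683 = \frac{832}{\left(-3 + 184\right) - 567} + 4683 = \frac{832}{181 - 567} + 4683 = \frac{832}{-386} + 4683 = 832 \left(- \frac{1}{386}\right) + 4683 = - \frac{416}{193} + 4683 = \frac{903403}{193}$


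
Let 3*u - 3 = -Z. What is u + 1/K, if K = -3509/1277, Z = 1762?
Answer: -6176162/10527 ≈ -586.70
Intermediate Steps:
K = -3509/1277 (K = -3509*1/1277 = -3509/1277 ≈ -2.7478)
u = -1759/3 (u = 1 + (-1*1762)/3 = 1 + (⅓)*(-1762) = 1 - 1762/3 = -1759/3 ≈ -586.33)
u + 1/K = -1759/3 + 1/(-3509/1277) = -1759/3 - 1277/3509 = -6176162/10527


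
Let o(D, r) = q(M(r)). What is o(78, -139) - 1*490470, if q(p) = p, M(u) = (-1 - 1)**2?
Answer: -490466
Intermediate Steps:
M(u) = 4 (M(u) = (-2)**2 = 4)
o(D, r) = 4
o(78, -139) - 1*490470 = 4 - 1*490470 = 4 - 490470 = -490466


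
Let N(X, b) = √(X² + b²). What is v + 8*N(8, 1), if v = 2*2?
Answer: 4 + 8*√65 ≈ 68.498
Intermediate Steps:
v = 4
v + 8*N(8, 1) = 4 + 8*√(8² + 1²) = 4 + 8*√(64 + 1) = 4 + 8*√65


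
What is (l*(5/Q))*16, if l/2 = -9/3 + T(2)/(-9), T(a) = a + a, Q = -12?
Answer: 1240/27 ≈ 45.926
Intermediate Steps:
T(a) = 2*a
l = -62/9 (l = 2*(-9/3 + (2*2)/(-9)) = 2*(-9*⅓ + 4*(-⅑)) = 2*(-3 - 4/9) = 2*(-31/9) = -62/9 ≈ -6.8889)
(l*(5/Q))*16 = -310/(9*(-12))*16 = -310*(-1)/(9*12)*16 = -62/9*(-5/12)*16 = (155/54)*16 = 1240/27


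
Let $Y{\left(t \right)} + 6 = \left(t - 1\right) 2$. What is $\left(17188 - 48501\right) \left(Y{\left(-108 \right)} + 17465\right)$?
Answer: $-539867433$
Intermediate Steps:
$Y{\left(t \right)} = -8 + 2 t$ ($Y{\left(t \right)} = -6 + \left(t - 1\right) 2 = -6 + \left(-1 + t\right) 2 = -6 + \left(-2 + 2 t\right) = -8 + 2 t$)
$\left(17188 - 48501\right) \left(Y{\left(-108 \right)} + 17465\right) = \left(17188 - 48501\right) \left(\left(-8 + 2 \left(-108\right)\right) + 17465\right) = - 31313 \left(\left(-8 - 216\right) + 17465\right) = - 31313 \left(-224 + 17465\right) = \left(-31313\right) 17241 = -539867433$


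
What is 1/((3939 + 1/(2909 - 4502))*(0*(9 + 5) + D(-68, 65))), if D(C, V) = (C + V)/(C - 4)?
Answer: 19116/3137413 ≈ 0.0060929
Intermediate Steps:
D(C, V) = (C + V)/(-4 + C)
1/((3939 + 1/(2909 - 4502))*(0*(9 + 5) + D(-68, 65))) = 1/((3939 + 1/(2909 - 4502))*(0*(9 + 5) + (-68 + 65)/(-4 - 68))) = 1/((3939 + 1/(-1593))*(0*14 - 3/(-72))) = 1/((3939 - 1/1593)*(0 - 1/72*(-3))) = 1/(6274826*(0 + 1/24)/1593) = 1/((6274826/1593)*(1/24)) = 1/(3137413/19116) = 19116/3137413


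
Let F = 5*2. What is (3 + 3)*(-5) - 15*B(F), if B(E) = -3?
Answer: 15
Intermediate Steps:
F = 10
(3 + 3)*(-5) - 15*B(F) = (3 + 3)*(-5) - 15*(-3) = 6*(-5) + 45 = -30 + 45 = 15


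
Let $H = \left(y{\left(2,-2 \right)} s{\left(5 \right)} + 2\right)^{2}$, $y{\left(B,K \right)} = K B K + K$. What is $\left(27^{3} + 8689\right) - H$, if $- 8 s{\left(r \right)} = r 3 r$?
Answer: $\frac{406863}{16} \approx 25429.0$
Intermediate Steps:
$y{\left(B,K \right)} = K + B K^{2}$ ($y{\left(B,K \right)} = B K K + K = B K^{2} + K = K + B K^{2}$)
$s{\left(r \right)} = - \frac{3 r^{2}}{8}$ ($s{\left(r \right)} = - \frac{r 3 r}{8} = - \frac{3 r r}{8} = - \frac{3 r^{2}}{8}$)
$H = \frac{47089}{16}$ ($H = \left(- 2 \left(1 + 2 \left(-2\right)\right) \left(- \frac{3 \cdot 5^{2}}{8}\right) + 2\right)^{2} = \left(- 2 \left(1 - 4\right) \left(\left(- \frac{3}{8}\right) 25\right) + 2\right)^{2} = \left(\left(-2\right) \left(-3\right) \left(- \frac{75}{8}\right) + 2\right)^{2} = \left(6 \left(- \frac{75}{8}\right) + 2\right)^{2} = \left(- \frac{225}{4} + 2\right)^{2} = \left(- \frac{217}{4}\right)^{2} = \frac{47089}{16} \approx 2943.1$)
$\left(27^{3} + 8689\right) - H = \left(27^{3} + 8689\right) - \frac{47089}{16} = \left(19683 + 8689\right) - \frac{47089}{16} = 28372 - \frac{47089}{16} = \frac{406863}{16}$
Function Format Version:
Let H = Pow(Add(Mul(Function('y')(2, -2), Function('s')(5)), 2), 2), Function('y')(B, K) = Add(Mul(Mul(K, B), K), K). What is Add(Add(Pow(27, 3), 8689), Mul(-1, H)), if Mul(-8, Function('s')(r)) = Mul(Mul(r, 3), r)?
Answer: Rational(406863, 16) ≈ 25429.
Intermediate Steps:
Function('y')(B, K) = Add(K, Mul(B, Pow(K, 2))) (Function('y')(B, K) = Add(Mul(Mul(B, K), K), K) = Add(Mul(B, Pow(K, 2)), K) = Add(K, Mul(B, Pow(K, 2))))
Function('s')(r) = Mul(Rational(-3, 8), Pow(r, 2)) (Function('s')(r) = Mul(Rational(-1, 8), Mul(Mul(r, 3), r)) = Mul(Rational(-1, 8), Mul(Mul(3, r), r)) = Mul(Rational(-1, 8), Mul(3, Pow(r, 2))) = Mul(Rational(-3, 8), Pow(r, 2)))
H = Rational(47089, 16) (H = Pow(Add(Mul(Mul(-2, Add(1, Mul(2, -2))), Mul(Rational(-3, 8), Pow(5, 2))), 2), 2) = Pow(Add(Mul(Mul(-2, Add(1, -4)), Mul(Rational(-3, 8), 25)), 2), 2) = Pow(Add(Mul(Mul(-2, -3), Rational(-75, 8)), 2), 2) = Pow(Add(Mul(6, Rational(-75, 8)), 2), 2) = Pow(Add(Rational(-225, 4), 2), 2) = Pow(Rational(-217, 4), 2) = Rational(47089, 16) ≈ 2943.1)
Add(Add(Pow(27, 3), 8689), Mul(-1, H)) = Add(Add(Pow(27, 3), 8689), Mul(-1, Rational(47089, 16))) = Add(Add(19683, 8689), Rational(-47089, 16)) = Add(28372, Rational(-47089, 16)) = Rational(406863, 16)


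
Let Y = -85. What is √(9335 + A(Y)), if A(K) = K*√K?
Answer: √(9335 - 85*I*√85) ≈ 96.703 - 4.0519*I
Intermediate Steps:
A(K) = K^(3/2)
√(9335 + A(Y)) = √(9335 + (-85)^(3/2)) = √(9335 - 85*I*√85)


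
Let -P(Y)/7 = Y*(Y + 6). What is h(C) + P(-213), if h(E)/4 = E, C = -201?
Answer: -309441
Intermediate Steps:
P(Y) = -7*Y*(6 + Y) (P(Y) = -7*Y*(Y + 6) = -7*Y*(6 + Y))
h(E) = 4*E
h(C) + P(-213) = 4*(-201) - 7*(-213)*(6 - 213) = -804 - 7*(-213)*(-207) = -804 - 308637 = -309441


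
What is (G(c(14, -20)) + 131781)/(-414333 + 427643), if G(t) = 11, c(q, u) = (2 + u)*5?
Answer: 65896/6655 ≈ 9.9017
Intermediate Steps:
c(q, u) = 10 + 5*u
(G(c(14, -20)) + 131781)/(-414333 + 427643) = (11 + 131781)/(-414333 + 427643) = 131792/13310 = 131792*(1/13310) = 65896/6655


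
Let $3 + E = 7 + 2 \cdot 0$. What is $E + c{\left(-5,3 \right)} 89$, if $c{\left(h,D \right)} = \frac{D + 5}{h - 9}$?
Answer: $- \frac{328}{7} \approx -46.857$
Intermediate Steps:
$c{\left(h,D \right)} = \frac{5 + D}{-9 + h}$
$E = 4$ ($E = -3 + \left(7 + 2 \cdot 0\right) = -3 + \left(7 + 0\right) = -3 + 7 = 4$)
$E + c{\left(-5,3 \right)} 89 = 4 + \frac{5 + 3}{-9 - 5} \cdot 89 = 4 + \frac{1}{-14} \cdot 8 \cdot 89 = 4 + \left(- \frac{1}{14}\right) 8 \cdot 89 = 4 - \frac{356}{7} = - \frac{328}{7}$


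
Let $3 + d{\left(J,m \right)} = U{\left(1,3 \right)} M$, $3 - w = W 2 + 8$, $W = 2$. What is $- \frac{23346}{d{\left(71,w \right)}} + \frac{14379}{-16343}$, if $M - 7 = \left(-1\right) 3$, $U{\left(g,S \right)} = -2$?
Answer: $\frac{381385509}{179773} \approx 2121.5$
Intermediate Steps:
$w = -9$ ($w = 3 - \left(2 \cdot 2 + 8\right) = 3 - \left(4 + 8\right) = 3 - 12 = -9$)
$M = 4$ ($M = 7 - 3 = 4$)
$d{\left(J,m \right)} = -11$ ($d{\left(J,m \right)} = -3 - 8 = -11$)
$- \frac{23346}{d{\left(71,w \right)}} + \frac{14379}{-16343} = - \frac{23346}{-11} + \frac{14379}{-16343} = \left(-23346\right) \left(- \frac{1}{11}\right) + 14379 \left(- \frac{1}{16343}\right) = \frac{23346}{11} - \frac{14379}{16343} = \frac{381385509}{179773}$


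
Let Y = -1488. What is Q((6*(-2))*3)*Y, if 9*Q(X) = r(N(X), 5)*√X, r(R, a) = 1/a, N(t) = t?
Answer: -992*I/5 ≈ -198.4*I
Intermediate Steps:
Q(X) = √X/45 (Q(X) = (√X/5)/9 = √X/45)
Q((6*(-2))*3)*Y = (√((6*(-2))*3)/45)*(-1488) = (√(-12*3)/45)*(-1488) = (√(-36)/45)*(-1488) = ((6*I)/45)*(-1488) = (2*I/15)*(-1488) = -992*I/5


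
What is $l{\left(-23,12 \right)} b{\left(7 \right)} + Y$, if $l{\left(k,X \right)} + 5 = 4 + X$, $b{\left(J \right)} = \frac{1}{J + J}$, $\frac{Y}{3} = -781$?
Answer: $- \frac{32791}{14} \approx -2342.2$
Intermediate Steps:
$Y = -2343$ ($Y = 3 \left(-781\right) = -2343$)
$b{\left(J \right)} = \frac{1}{2 J}$
$l{\left(k,X \right)} = -1 + X$ ($l{\left(k,X \right)} = -5 + \left(4 + X\right) = -1 + X$)
$l{\left(-23,12 \right)} b{\left(7 \right)} + Y = \left(-1 + 12\right) \frac{1}{2 \cdot 7} - 2343 = 11 \cdot \frac{1}{2} \cdot \frac{1}{7} - 2343 = 11 \cdot \frac{1}{14} - 2343 = \frac{11}{14} - 2343 = - \frac{32791}{14}$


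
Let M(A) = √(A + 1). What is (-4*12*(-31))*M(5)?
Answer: 1488*√6 ≈ 3644.8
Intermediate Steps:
M(A) = √(1 + A)
(-4*12*(-31))*M(5) = (-4*12*(-31))*√(1 + 5) = (-48*(-31))*√6 = 1488*√6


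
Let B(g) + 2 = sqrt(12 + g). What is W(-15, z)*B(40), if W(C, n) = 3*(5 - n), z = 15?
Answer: 60 - 60*sqrt(13) ≈ -156.33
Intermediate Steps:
W(C, n) = 15 - 3*n
B(g) = -2 + sqrt(12 + g)
W(-15, z)*B(40) = (15 - 3*15)*(-2 + sqrt(12 + 40)) = (15 - 45)*(-2 + sqrt(52)) = -30*(-2 + 2*sqrt(13)) = 60 - 60*sqrt(13)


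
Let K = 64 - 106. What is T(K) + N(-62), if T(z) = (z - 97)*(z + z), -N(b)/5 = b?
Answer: 11986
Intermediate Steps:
N(b) = -5*b
K = -42
T(z) = 2*z*(-97 + z) (T(z) = (-97 + z)*(2*z) = 2*z*(-97 + z))
T(K) + N(-62) = 2*(-42)*(-97 - 42) - 5*(-62) = 2*(-42)*(-139) + 310 = 11676 + 310 = 11986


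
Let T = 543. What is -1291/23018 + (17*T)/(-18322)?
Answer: -59033215/105433949 ≈ -0.55991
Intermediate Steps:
-1291/23018 + (17*T)/(-18322) = -1291/23018 + (17*543)/(-18322) = -1291*1/23018 + 9231*(-1/18322) = -1291/23018 - 9231/18322 = -59033215/105433949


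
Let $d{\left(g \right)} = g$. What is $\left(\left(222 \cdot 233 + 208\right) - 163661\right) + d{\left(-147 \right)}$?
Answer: $-111874$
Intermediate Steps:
$\left(\left(222 \cdot 233 + 208\right) - 163661\right) + d{\left(-147 \right)} = \left(\left(222 \cdot 233 + 208\right) - 163661\right) - 147 = \left(\left(51726 + 208\right) - 163661\right) - 147 = \left(51934 - 163661\right) - 147 = -111727 - 147 = -111874$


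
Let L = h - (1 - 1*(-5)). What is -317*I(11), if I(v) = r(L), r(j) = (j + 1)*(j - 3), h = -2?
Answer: -24409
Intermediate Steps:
L = -8 (L = -2 - (1 - 1*(-5)) = -2 - (1 + 5) = -2 - 1*6 = -2 - 6 = -8)
r(j) = (1 + j)*(-3 + j)
I(v) = 77 (I(v) = -3 + (-8)**2 - 2*(-8) = -3 + 64 + 16 = 77)
-317*I(11) = -317*77 = -24409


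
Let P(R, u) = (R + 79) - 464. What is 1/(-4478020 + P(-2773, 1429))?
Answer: -1/4481178 ≈ -2.2316e-7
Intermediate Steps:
P(R, u) = -385 + R (P(R, u) = (79 + R) - 464 = -385 + R)
1/(-4478020 + P(-2773, 1429)) = 1/(-4478020 + (-385 - 2773)) = 1/(-4478020 - 3158) = 1/(-4481178) = -1/4481178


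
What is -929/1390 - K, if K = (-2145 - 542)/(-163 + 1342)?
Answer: 2639639/1638810 ≈ 1.6107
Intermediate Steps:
K = -2687/1179 ≈ -2.2790
-929/1390 - K = -929/1390 - 1*(-2687/1179) = -929*1/1390 + 2687/1179 = -929/1390 + 2687/1179 = 2639639/1638810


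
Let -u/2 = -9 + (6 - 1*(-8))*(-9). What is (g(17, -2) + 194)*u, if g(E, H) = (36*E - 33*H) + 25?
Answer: 242190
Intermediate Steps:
u = 270 (u = -2*(-9 + (6 - 1*(-8))*(-9)) = -2*(-9 + (6 + 8)*(-9)) = -2*(-9 + 14*(-9)) = -2*(-9 - 126) = -2*(-135) = 270)
g(E, H) = 25 - 33*H + 36*E (g(E, H) = (-33*H + 36*E) + 25 = 25 - 33*H + 36*E)
(g(17, -2) + 194)*u = ((25 - 33*(-2) + 36*17) + 194)*270 = ((25 + 66 + 612) + 194)*270 = (703 + 194)*270 = 897*270 = 242190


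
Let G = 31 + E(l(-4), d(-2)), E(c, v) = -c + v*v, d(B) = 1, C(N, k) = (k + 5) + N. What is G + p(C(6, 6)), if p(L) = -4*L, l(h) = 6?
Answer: -42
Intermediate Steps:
C(N, k) = 5 + N + k (C(N, k) = (5 + k) + N = 5 + N + k)
E(c, v) = v² - c (E(c, v) = -c + v² = v² - c)
G = 26 (G = 31 + (1² - 1*6) = 31 + (1 - 6) = 31 - 5 = 26)
G + p(C(6, 6)) = 26 - 4*(5 + 6 + 6) = 26 - 4*17 = 26 - 68 = -42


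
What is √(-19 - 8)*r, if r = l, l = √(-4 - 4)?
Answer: -6*√6 ≈ -14.697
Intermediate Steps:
l = 2*I*√2 (l = √(-8) = 2*I*√2 ≈ 2.8284*I)
r = 2*I*√2 ≈ 2.8284*I
√(-19 - 8)*r = √(-19 - 8)*(2*I*√2) = √(-27)*(2*I*√2) = (3*I*√3)*(2*I*√2) = -6*√6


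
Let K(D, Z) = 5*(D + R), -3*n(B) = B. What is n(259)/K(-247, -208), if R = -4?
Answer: 259/3765 ≈ 0.068792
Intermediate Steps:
n(B) = -B/3
K(D, Z) = -20 + 5*D (K(D, Z) = 5*(D - 4) = 5*(-4 + D) = -20 + 5*D)
n(259)/K(-247, -208) = (-1/3*259)/(-20 + 5*(-247)) = -259/(3*(-20 - 1235)) = -259/3/(-1255) = -259/3*(-1/1255) = 259/3765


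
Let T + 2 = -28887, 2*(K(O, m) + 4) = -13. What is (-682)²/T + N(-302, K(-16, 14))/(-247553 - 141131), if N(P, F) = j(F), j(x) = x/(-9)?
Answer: -1084717743119/67372152456 ≈ -16.100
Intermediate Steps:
j(x) = -x/9 (j(x) = x*(-⅑) = -x/9)
K(O, m) = -21/2 (K(O, m) = -4 + (½)*(-13) = -4 - 13/2 = -21/2)
N(P, F) = -F/9
T = -28889 (T = -2 - 28887 = -28889)
(-682)²/T + N(-302, K(-16, 14))/(-247553 - 141131) = (-682)²/(-28889) + (-⅑*(-21/2))/(-247553 - 141131) = 465124*(-1/28889) + (7/6)/(-388684) = -465124/28889 + (7/6)*(-1/388684) = -465124/28889 - 7/2332104 = -1084717743119/67372152456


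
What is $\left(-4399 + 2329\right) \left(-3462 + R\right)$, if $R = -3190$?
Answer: $13769640$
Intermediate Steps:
$\left(-4399 + 2329\right) \left(-3462 + R\right) = \left(-4399 + 2329\right) \left(-3462 - 3190\right) = \left(-2070\right) \left(-6652\right) = 13769640$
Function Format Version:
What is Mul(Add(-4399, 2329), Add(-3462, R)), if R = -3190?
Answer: 13769640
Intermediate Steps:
Mul(Add(-4399, 2329), Add(-3462, R)) = Mul(Add(-4399, 2329), Add(-3462, -3190)) = Mul(-2070, -6652) = 13769640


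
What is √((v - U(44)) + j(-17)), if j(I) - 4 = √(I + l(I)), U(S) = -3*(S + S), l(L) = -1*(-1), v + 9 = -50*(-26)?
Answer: √(1559 + 4*I) ≈ 39.484 + 0.0507*I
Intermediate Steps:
v = 1291 (v = -9 - 50*(-26) = -9 + 1300 = 1291)
l(L) = 1
U(S) = -6*S
j(I) = 4 + √(1 + I) (j(I) = 4 + √(I + 1) = 4 + √(1 + I))
√((v - U(44)) + j(-17)) = √((1291 - (-6)*44) + (4 + √(1 - 17))) = √((1291 - 1*(-264)) + (4 + √(-16))) = √((1291 + 264) + (4 + 4*I)) = √(1555 + (4 + 4*I)) = √(1559 + 4*I)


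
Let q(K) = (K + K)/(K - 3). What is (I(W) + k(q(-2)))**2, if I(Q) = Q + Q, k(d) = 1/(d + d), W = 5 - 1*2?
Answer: 2809/64 ≈ 43.891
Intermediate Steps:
W = 3 (W = 5 - 2 = 3)
q(K) = 2*K/(-3 + K) (q(K) = (2*K)/(-3 + K) = 2*K/(-3 + K))
k(d) = 1/(2*d)
I(Q) = 2*Q
(I(W) + k(q(-2)))**2 = (2*3 + 1/(2*((2*(-2)/(-3 - 2)))))**2 = (6 + 1/(2*((2*(-2)/(-5)))))**2 = (6 + 1/(2*((2*(-2)*(-1/5)))))**2 = (6 + 1/(2*(4/5)))**2 = (6 + (1/2)*(5/4))**2 = (6 + 5/8)**2 = (53/8)**2 = 2809/64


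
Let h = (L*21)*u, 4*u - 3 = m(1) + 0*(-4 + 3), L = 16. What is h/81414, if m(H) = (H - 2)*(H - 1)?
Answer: 14/4523 ≈ 0.0030953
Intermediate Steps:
m(H) = (-1 + H)*(-2 + H) (m(H) = (-2 + H)*(-1 + H) = (-1 + H)*(-2 + H))
u = ¾ (u = ¾ + ((2 + 1² - 3*1) + 0*(-4 + 3))/4 = ¾ + ((2 + 1 - 3) + 0*(-1))/4 = ¾ + (0 + 0)/4 = ¾ + (¼)*0 = ¾ + 0 = ¾ ≈ 0.75000)
h = 252 (h = (16*21)*(¾) = 336*(¾) = 252)
h/81414 = 252/81414 = 252*(1/81414) = 14/4523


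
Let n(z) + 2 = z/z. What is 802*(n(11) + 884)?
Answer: 708166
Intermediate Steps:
n(z) = -1 (n(z) = -2 + z/z = -2 + 1 = -1)
802*(n(11) + 884) = 802*(-1 + 884) = 802*883 = 708166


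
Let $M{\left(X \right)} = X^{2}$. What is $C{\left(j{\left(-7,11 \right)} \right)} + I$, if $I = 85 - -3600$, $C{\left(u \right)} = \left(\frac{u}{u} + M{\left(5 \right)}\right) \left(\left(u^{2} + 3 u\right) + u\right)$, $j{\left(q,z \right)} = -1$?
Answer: $3607$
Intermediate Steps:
$C{\left(u \right)} = 26 u^{2} + 104 u$ ($C{\left(u \right)} = \left(\frac{u}{u} + 5^{2}\right) \left(\left(u^{2} + 3 u\right) + u\right) = \left(1 + 25\right) \left(u^{2} + 4 u\right) = 26 \left(u^{2} + 4 u\right) = 26 u^{2} + 104 u$)
$I = 3685$ ($I = 85 + 3600 = 3685$)
$C{\left(j{\left(-7,11 \right)} \right)} + I = 26 \left(-1\right) \left(4 - 1\right) + 3685 = 26 \left(-1\right) 3 + 3685 = -78 + 3685 = 3607$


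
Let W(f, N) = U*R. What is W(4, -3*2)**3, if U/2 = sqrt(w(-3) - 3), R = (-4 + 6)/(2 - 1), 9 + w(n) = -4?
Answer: -4096*I ≈ -4096.0*I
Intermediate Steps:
w(n) = -13 (w(n) = -9 - 4 = -13)
R = 2 (R = 2/1 = 2*1 = 2)
U = 8*I (U = 2*sqrt(-13 - 3) = 2*sqrt(-16) = 2*(4*I) = 8*I ≈ 8.0*I)
W(f, N) = 16*I (W(f, N) = (8*I)*2 = 16*I)
W(4, -3*2)**3 = (16*I)**3 = -4096*I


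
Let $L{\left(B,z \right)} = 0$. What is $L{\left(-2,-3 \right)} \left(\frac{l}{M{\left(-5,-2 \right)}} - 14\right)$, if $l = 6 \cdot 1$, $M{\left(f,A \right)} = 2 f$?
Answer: $0$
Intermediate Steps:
$l = 6$
$L{\left(-2,-3 \right)} \left(\frac{l}{M{\left(-5,-2 \right)}} - 14\right) = 0 \left(\frac{6}{2 \left(-5\right)} - 14\right) = 0 \left(\frac{6}{-10} - 14\right) = 0 \left(6 \left(- \frac{1}{10}\right) - 14\right) = 0 \left(- \frac{3}{5} - 14\right) = 0 \left(- \frac{73}{5}\right) = 0$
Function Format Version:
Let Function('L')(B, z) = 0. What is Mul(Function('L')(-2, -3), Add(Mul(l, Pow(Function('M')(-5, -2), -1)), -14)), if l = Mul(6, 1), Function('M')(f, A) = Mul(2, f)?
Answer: 0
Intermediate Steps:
l = 6
Mul(Function('L')(-2, -3), Add(Mul(l, Pow(Function('M')(-5, -2), -1)), -14)) = Mul(0, Add(Mul(6, Pow(Mul(2, -5), -1)), -14)) = Mul(0, Add(Mul(6, Pow(-10, -1)), -14)) = Mul(0, Add(Mul(6, Rational(-1, 10)), -14)) = Mul(0, Add(Rational(-3, 5), -14)) = Mul(0, Rational(-73, 5)) = 0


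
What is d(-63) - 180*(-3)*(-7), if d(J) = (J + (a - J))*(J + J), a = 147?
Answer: -22302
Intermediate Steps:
d(J) = 294*J (d(J) = (J + (147 - J))*(J + J) = 147*(2*J) = 294*J)
d(-63) - 180*(-3)*(-7) = 294*(-63) - 180*(-3)*(-7) = -18522 - 36*(-15)*(-7) = -18522 + 540*(-7) = -18522 - 3780 = -22302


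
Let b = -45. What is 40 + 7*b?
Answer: -275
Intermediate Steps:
40 + 7*b = 40 + 7*(-45) = 40 - 315 = -275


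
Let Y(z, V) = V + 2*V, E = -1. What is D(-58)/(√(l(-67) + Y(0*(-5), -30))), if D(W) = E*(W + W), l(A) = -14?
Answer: -29*I*√26/13 ≈ -11.375*I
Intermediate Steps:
D(W) = -2*W (D(W) = -(W + W) = -2*W)
Y(z, V) = 3*V
D(-58)/(√(l(-67) + Y(0*(-5), -30))) = (-2*(-58))/(√(-14 + 3*(-30))) = 116/(√(-14 - 90)) = 116/(√(-104)) = 116/((2*I*√26)) = 116*(-I*√26/52) = -29*I*√26/13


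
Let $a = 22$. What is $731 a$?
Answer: $16082$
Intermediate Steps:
$731 a = 731 \cdot 22 = 16082$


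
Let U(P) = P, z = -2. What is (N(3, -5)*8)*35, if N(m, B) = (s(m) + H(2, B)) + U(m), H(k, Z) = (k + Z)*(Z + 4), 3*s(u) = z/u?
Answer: 14560/9 ≈ 1617.8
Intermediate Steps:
s(u) = -2/(3*u) (s(u) = (-2/u)/3 = -2/(3*u))
H(k, Z) = (4 + Z)*(Z + k) (H(k, Z) = (Z + k)*(4 + Z) = (4 + Z)*(Z + k))
N(m, B) = 8 + m + B² + 6*B - 2/(3*m) (N(m, B) = (-2/(3*m) + (B² + 4*B + 4*2 + B*2)) + m = (-2/(3*m) + (B² + 4*B + 8 + 2*B)) + m = (-2/(3*m) + (8 + B² + 6*B)) + m = (8 + B² + 6*B - 2/(3*m)) + m = 8 + m + B² + 6*B - 2/(3*m))
(N(3, -5)*8)*35 = ((8 + 3 + (-5)² + 6*(-5) - ⅔/3)*8)*35 = ((8 + 3 + 25 - 30 - ⅔*⅓)*8)*35 = ((8 + 3 + 25 - 30 - 2/9)*8)*35 = ((52/9)*8)*35 = (416/9)*35 = 14560/9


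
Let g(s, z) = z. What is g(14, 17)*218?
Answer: 3706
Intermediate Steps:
g(14, 17)*218 = 17*218 = 3706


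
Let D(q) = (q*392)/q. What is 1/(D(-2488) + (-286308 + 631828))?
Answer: 1/345912 ≈ 2.8909e-6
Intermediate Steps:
D(q) = 392 (D(q) = (392*q)/q = 392)
1/(D(-2488) + (-286308 + 631828)) = 1/(392 + (-286308 + 631828)) = 1/(392 + 345520) = 1/345912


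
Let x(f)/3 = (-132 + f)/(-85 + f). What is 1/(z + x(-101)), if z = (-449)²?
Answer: 62/12499495 ≈ 4.9602e-6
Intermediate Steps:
x(f) = 3*(-132 + f)/(-85 + f) (x(f) = 3*((-132 + f)/(-85 + f)) = 3*(-132 + f)/(-85 + f))
z = 201601
1/(z + x(-101)) = 1/(201601 + 3*(-132 - 101)/(-85 - 101)) = 1/(201601 + 3*(-233)/(-186)) = 1/(201601 + 3*(-1/186)*(-233)) = 1/(201601 + 233/62) = 1/(12499495/62) = 62/12499495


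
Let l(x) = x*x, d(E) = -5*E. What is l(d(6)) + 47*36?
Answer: 2592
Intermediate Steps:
l(x) = x²
l(d(6)) + 47*36 = (-5*6)² + 47*36 = (-30)² + 1692 = 900 + 1692 = 2592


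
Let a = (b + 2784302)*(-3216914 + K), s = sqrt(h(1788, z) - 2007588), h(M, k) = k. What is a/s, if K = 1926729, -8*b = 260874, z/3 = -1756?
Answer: 14200770842635*I*sqrt(503214)/4025712 ≈ 2.5023e+9*I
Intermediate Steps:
z = -5268 (z = 3*(-1756) = -5268)
b = -130437/4 (b = -1/8*260874 = -130437/4 ≈ -32609.)
s = 2*I*sqrt(503214) (s = sqrt(-5268 - 2007588) = sqrt(-2012856) = 2*I*sqrt(503214) ≈ 1418.8*I)
a = -14200770842635/4 (a = (-130437/4 + 2784302)*(-3216914 + 1926729) = (11006771/4)*(-1290185) = -14200770842635/4 ≈ -3.5502e+12)
a/s = -14200770842635*(-I*sqrt(503214)/1006428)/4 = -(-14200770842635)*I*sqrt(503214)/4025712 = 14200770842635*I*sqrt(503214)/4025712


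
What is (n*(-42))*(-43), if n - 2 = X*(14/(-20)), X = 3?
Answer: -903/5 ≈ -180.60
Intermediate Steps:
n = -⅒ (n = 2 + 3*(14/(-20)) = 2 + 3*(14*(-1/20)) = 2 + 3*(-7/10) = 2 - 21/10 = -⅒ ≈ -0.10000)
(n*(-42))*(-43) = -⅒*(-42)*(-43) = (21/5)*(-43) = -903/5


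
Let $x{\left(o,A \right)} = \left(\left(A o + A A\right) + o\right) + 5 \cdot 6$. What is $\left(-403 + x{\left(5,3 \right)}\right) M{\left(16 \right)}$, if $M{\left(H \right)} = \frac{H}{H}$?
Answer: $-344$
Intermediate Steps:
$M{\left(H \right)} = 1$
$x{\left(o,A \right)} = 30 + o + A^{2} + A o$ ($x{\left(o,A \right)} = \left(\left(A o + A^{2}\right) + o\right) + 30 = \left(\left(A^{2} + A o\right) + o\right) + 30 = \left(o + A^{2} + A o\right) + 30 = 30 + o + A^{2} + A o$)
$\left(-403 + x{\left(5,3 \right)}\right) M{\left(16 \right)} = \left(-403 + \left(30 + 5 + 3^{2} + 3 \cdot 5\right)\right) 1 = \left(-403 + \left(30 + 5 + 9 + 15\right)\right) 1 = \left(-403 + 59\right) 1 = \left(-344\right) 1 = -344$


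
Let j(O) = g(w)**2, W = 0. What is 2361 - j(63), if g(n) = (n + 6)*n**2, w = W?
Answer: 2361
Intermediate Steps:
w = 0
g(n) = n**2*(6 + n) (g(n) = (6 + n)*n**2 = n**2*(6 + n))
j(O) = 0 (j(O) = (0**2*(6 + 0))**2 = (0*6)**2 = 0**2 = 0)
2361 - j(63) = 2361 - 1*0 = 2361 + 0 = 2361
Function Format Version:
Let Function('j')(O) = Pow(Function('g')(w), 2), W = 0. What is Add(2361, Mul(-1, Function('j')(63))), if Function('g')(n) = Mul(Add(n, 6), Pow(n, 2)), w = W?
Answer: 2361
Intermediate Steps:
w = 0
Function('g')(n) = Mul(Pow(n, 2), Add(6, n)) (Function('g')(n) = Mul(Add(6, n), Pow(n, 2)) = Mul(Pow(n, 2), Add(6, n)))
Function('j')(O) = 0 (Function('j')(O) = Pow(Mul(Pow(0, 2), Add(6, 0)), 2) = Pow(Mul(0, 6), 2) = Pow(0, 2) = 0)
Add(2361, Mul(-1, Function('j')(63))) = Add(2361, Mul(-1, 0)) = Add(2361, 0) = 2361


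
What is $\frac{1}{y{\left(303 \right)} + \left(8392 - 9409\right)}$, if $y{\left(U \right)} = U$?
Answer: $- \frac{1}{714} \approx -0.0014006$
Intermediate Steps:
$\frac{1}{y{\left(303 \right)} + \left(8392 - 9409\right)} = \frac{1}{303 + \left(8392 - 9409\right)} = \frac{1}{303 - 1017} = \frac{1}{-714} = - \frac{1}{714}$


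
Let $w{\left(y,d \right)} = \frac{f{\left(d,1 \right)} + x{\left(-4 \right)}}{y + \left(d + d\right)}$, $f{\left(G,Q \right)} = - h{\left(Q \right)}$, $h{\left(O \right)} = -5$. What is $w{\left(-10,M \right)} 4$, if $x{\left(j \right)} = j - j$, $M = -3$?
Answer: $- \frac{5}{4} \approx -1.25$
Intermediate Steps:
$f{\left(G,Q \right)} = 5$ ($f{\left(G,Q \right)} = \left(-1\right) \left(-5\right) = 5$)
$x{\left(j \right)} = 0$
$w{\left(y,d \right)} = \frac{5}{y + 2 d}$ ($w{\left(y,d \right)} = \frac{5 + 0}{y + \left(d + d\right)} = \frac{5}{y + 2 d}$)
$w{\left(-10,M \right)} 4 = \frac{5}{-10 + 2 \left(-3\right)} 4 = \frac{5}{-10 - 6} \cdot 4 = \frac{5}{-16} \cdot 4 = 5 \left(- \frac{1}{16}\right) 4 = \left(- \frac{5}{16}\right) 4 = - \frac{5}{4}$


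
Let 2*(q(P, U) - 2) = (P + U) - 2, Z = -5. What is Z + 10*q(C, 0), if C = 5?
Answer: 30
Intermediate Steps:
q(P, U) = 1 + P/2 + U/2 (q(P, U) = 2 + ((P + U) - 2)/2 = 2 + (-2 + P + U)/2 = 2 + (-1 + P/2 + U/2) = 1 + P/2 + U/2)
Z + 10*q(C, 0) = -5 + 10*(1 + (1/2)*5 + (1/2)*0) = -5 + 10*(1 + 5/2 + 0) = -5 + 10*(7/2) = -5 + 35 = 30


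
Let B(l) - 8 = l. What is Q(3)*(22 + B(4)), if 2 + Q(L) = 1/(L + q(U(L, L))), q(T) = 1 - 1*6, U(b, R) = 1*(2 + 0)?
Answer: -85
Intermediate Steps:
U(b, R) = 2 (U(b, R) = 1*2 = 2)
B(l) = 8 + l
q(T) = -5 (q(T) = 1 - 6 = -5)
Q(L) = -2 + 1/(-5 + L) (Q(L) = -2 + 1/(L - 5) = -2 + 1/(-5 + L))
Q(3)*(22 + B(4)) = ((11 - 2*3)/(-5 + 3))*(22 + (8 + 4)) = ((11 - 6)/(-2))*(22 + 12) = -½*5*34 = -5/2*34 = -85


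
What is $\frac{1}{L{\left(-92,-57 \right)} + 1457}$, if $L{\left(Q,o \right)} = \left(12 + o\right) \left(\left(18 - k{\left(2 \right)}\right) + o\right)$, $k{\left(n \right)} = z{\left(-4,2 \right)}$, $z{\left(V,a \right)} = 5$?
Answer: $\frac{1}{3437} \approx 0.00029095$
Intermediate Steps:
$k{\left(n \right)} = 5$
$L{\left(Q,o \right)} = \left(12 + o\right) \left(13 + o\right)$ ($L{\left(Q,o \right)} = \left(12 + o\right) \left(\left(18 - 5\right) + o\right) = \left(12 + o\right) \left(13 + o\right)$)
$\frac{1}{L{\left(-92,-57 \right)} + 1457} = \frac{1}{\left(156 + \left(-57\right)^{2} + 25 \left(-57\right)\right) + 1457} = \frac{1}{\left(156 + 3249 - 1425\right) + 1457} = \frac{1}{1980 + 1457} = \frac{1}{3437}$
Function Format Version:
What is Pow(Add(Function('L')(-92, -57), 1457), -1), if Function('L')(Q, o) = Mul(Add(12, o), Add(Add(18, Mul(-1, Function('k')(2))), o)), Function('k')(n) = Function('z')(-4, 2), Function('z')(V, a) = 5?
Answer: Rational(1, 3437) ≈ 0.00029095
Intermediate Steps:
Function('k')(n) = 5
Function('L')(Q, o) = Mul(Add(12, o), Add(13, o)) (Function('L')(Q, o) = Mul(Add(12, o), Add(Add(18, Mul(-1, 5)), o)) = Mul(Add(12, o), Add(Add(18, -5), o)) = Mul(Add(12, o), Add(13, o)))
Pow(Add(Function('L')(-92, -57), 1457), -1) = Pow(Add(Add(156, Pow(-57, 2), Mul(25, -57)), 1457), -1) = Pow(Add(Add(156, 3249, -1425), 1457), -1) = Pow(Add(1980, 1457), -1) = Pow(3437, -1) = Rational(1, 3437)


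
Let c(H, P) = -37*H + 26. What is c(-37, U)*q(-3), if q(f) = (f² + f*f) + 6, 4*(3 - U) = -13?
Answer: 33480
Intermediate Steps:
U = 25/4 (U = 3 - ¼*(-13) = 3 + 13/4 = 25/4 ≈ 6.2500)
c(H, P) = 26 - 37*H
q(f) = 6 + 2*f² (q(f) = (f² + f²) + 6 = 2*f² + 6 = 6 + 2*f²)
c(-37, U)*q(-3) = (26 - 37*(-37))*(6 + 2*(-3)²) = (26 + 1369)*(6 + 2*9) = 1395*(6 + 18) = 1395*24 = 33480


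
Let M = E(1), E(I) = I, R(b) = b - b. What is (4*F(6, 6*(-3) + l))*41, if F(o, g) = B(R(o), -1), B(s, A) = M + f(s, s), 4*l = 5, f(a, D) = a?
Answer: 164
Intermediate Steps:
R(b) = 0
M = 1
l = 5/4 (l = (1/4)*5 = 5/4 ≈ 1.2500)
B(s, A) = 1 + s
F(o, g) = 1 (F(o, g) = 1 + 0 = 1)
(4*F(6, 6*(-3) + l))*41 = (4*1)*41 = 4*41 = 164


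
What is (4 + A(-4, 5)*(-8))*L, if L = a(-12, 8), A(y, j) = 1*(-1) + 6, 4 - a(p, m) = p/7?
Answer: -1440/7 ≈ -205.71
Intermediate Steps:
a(p, m) = 4 - p/7
A(y, j) = 5 (A(y, j) = -1 + 6 = 5)
L = 40/7 (L = 4 - 1/7*(-12) = 4 + 12/7 = 40/7 ≈ 5.7143)
(4 + A(-4, 5)*(-8))*L = (4 + 5*(-8))*(40/7) = (4 - 40)*(40/7) = -36*40/7 = -1440/7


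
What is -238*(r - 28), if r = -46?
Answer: 17612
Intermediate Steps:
-238*(r - 28) = -238*(-46 - 28) = -238*(-74) = 17612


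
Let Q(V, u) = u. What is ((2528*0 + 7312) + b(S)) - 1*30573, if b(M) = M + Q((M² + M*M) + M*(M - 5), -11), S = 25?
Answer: -23247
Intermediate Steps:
b(M) = -11 + M (b(M) = M - 11 = -11 + M)
((2528*0 + 7312) + b(S)) - 1*30573 = ((2528*0 + 7312) + (-11 + 25)) - 1*30573 = ((0 + 7312) + 14) - 30573 = (7312 + 14) - 30573 = 7326 - 30573 = -23247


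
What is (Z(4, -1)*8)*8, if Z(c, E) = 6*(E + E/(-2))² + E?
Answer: 32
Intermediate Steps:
Z(c, E) = E + 3*E²/2 (Z(c, E) = 6*(E + E*(-½))² + E = 6*(E - E/2)² + E = 6*(E/2)² + E = 6*(E²/4) + E = 3*E²/2 + E = E + 3*E²/2)
(Z(4, -1)*8)*8 = (((½)*(-1)*(2 + 3*(-1)))*8)*8 = (((½)*(-1)*(2 - 3))*8)*8 = (((½)*(-1)*(-1))*8)*8 = ((½)*8)*8 = 4*8 = 32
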